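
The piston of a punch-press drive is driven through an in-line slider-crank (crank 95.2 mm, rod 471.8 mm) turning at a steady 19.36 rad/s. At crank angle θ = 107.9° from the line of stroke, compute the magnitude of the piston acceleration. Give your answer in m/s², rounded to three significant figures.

16.9

ω = 19.36 rad/s
x(θ) = r cosθ + √(L² − r² sin²θ); with ω constant, a = ω²·d²x/dθ².
d²x/dθ² = −r cosθ − r²(cos2θ)/√u − r⁴ sin²2θ/(4u^{3/2}),  u = L² − r² sin²θ = 0.214388 m².
Substituting r = 0.0952 m, L = 0.4718 m, θ = 107.9°: d²x/dθ² = +0.045065 m.
a = ω²·d²x/dθ² = (19.36)²·(+0.045065) = +16.891 m/s²;  |a| = 16.891 m/s².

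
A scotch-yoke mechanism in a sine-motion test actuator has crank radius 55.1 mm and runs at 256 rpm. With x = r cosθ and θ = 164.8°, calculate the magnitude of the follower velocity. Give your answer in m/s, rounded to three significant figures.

0.387

ω = 26.81 rad/s (from 256 rpm).
x = r cosθ ⇒ ẋ = −rω sinθ.
|v| = rω|sinθ| = 0.0551·26.81·|sin 164.8°| = 0.38729 m/s.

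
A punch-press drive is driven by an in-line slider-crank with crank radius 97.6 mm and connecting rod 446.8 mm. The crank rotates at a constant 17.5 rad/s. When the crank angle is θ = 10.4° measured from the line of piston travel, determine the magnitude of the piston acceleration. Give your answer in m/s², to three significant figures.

35.5

ω = 17.5 rad/s
x(θ) = r cosθ + √(L² − r² sin²θ); with ω constant, a = ω²·d²x/dθ².
d²x/dθ² = −r cosθ − r²(cos2θ)/√u − r⁴ sin²2θ/(4u^{3/2}),  u = L² − r² sin²θ = 0.19932 m².
Substituting r = 0.0976 m, L = 0.4468 m, θ = 10.4°: d²x/dθ² = -0.11597 m.
a = ω²·d²x/dθ² = (17.5)²·(-0.11597) = -35.517 m/s²;  |a| = 35.517 m/s².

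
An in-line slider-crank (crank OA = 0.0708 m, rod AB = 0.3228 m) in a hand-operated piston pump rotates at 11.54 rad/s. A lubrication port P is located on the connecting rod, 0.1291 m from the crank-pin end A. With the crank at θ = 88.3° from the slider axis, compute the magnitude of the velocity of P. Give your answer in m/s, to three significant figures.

0.819

ω = 11.54 rad/s.  Crank-pin speed |V_A| = rω = 0.81703 m/s, perpendicular to OA.
Rod angle: sinφ = −(r/L) sinθ ⇒ φ = -12.664°; ω_rod = −rω cosθ/√(L²−r²sin²θ) = -0.07696 rad/s.
V_P = V_A + ω_rod × AP, with AP = 0.1291 m along the rod.
Components: V_Px = −rω sinθ − a·ω_rod·sinφ = -0.81885 m/s;  V_Py = rω cosθ + a·ω_rod·cosφ = +0.014544 m/s.
|V_P| = √(V_Px² + V_Py²) = 0.81898 m/s.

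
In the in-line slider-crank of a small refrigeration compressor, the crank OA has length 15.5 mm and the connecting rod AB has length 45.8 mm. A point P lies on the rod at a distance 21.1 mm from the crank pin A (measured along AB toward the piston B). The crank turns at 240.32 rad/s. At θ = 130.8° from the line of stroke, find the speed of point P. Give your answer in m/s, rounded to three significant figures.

2.84

ω = 240.3 rad/s.  Crank-pin speed |V_A| = rω = 3.725 m/s, perpendicular to OA.
Rod angle: sinφ = −(r/L) sinθ ⇒ φ = -14.844°; ω_rod = −rω cosθ/√(L²−r²sin²θ) = +54.978 rad/s.
V_P = V_A + ω_rod × AP, with AP = 0.0211 m along the rod.
Components: V_Px = −rω sinθ − a·ω_rod·sinφ = -2.5226 m/s;  V_Py = rω cosθ + a·ω_rod·cosφ = -1.3126 m/s.
|V_P| = √(V_Px² + V_Py²) = 2.8437 m/s.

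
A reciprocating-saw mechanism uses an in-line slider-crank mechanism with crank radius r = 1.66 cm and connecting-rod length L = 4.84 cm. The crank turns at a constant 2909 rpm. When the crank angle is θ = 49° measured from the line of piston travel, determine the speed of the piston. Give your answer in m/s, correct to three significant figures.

4.71

ω = 2π·2909/60 = 304.6 rad/s
For an in-line slider-crank, x = r cosθ + √(L² − r² sin²θ), so v = −rω sinθ·[1 + r cosθ/√(L² − r² sin²θ)].
With r = 0.0166 m, L = 0.0484 m, θ = 49°: √(L² − r² sin²θ) = 0.04675 m.
v = −0.0166·304.6·0.75471·[1 + 0.0166·0.65606/0.04675] = -4.7055 m/s.
|v| = 4.7055 m/s.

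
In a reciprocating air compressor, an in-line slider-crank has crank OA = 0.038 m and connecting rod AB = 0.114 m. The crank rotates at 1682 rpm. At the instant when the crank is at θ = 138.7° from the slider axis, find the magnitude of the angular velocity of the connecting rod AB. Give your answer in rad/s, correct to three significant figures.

45.2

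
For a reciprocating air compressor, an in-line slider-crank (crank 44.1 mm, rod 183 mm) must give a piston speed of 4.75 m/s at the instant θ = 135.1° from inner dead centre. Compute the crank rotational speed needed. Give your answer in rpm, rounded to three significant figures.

For an in-line slider-crank, |v_piston| = rω|sinθ|·[1 + r cosθ/√(L² − r² sin²θ)].
With r = 0.0441 m, L = 0.183 m, θ = 135.1°: the bracketed kinematic factor |dx/dθ| = 0.025737 m.
ω = v/|dx/dθ| = 4.75/0.025737 = 184.56 rad/s.
N = 60ω/(2π) = 1762.4 rpm.

1760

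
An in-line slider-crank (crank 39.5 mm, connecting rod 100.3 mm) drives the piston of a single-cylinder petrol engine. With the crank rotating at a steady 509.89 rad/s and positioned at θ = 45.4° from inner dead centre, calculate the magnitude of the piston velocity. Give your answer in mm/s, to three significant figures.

18500

ω = 509.9 rad/s
For an in-line slider-crank, x = r cosθ + √(L² − r² sin²θ), so v = −rω sinθ·[1 + r cosθ/√(L² − r² sin²θ)].
With r = 0.0395 m, L = 0.1003 m, θ = 45.4°: √(L² − r² sin²θ) = 0.096276 m.
v = −0.0395·509.9·0.71203·[1 + 0.0395·0.70215/0.096276] = -18.472 m/s.
|v| = 18.472 m/s = 18472 mm/s.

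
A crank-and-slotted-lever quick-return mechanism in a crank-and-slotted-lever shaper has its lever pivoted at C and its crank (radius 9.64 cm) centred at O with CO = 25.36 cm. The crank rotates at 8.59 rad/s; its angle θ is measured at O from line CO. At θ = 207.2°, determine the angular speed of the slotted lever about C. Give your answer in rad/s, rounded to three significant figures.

ω = 8.59 rad/s
Crank pin A relative to C: A = (d + r cosθ, r sinθ); lever angle φ = atan2(r sinθ, d + r cosθ).
Differentiating tanφ: φ̇ = rω(d cosθ + r)/(d² + r² + 2dr cosθ).
d² + r² + 2dr cosθ = |CA|² = 0.0301187 m²;  d cosθ + r = -0.12916 m.
|ω_lever| = |0.0964·8.59·-0.12916| / 0.0301187 = 3.551 rad/s.

3.55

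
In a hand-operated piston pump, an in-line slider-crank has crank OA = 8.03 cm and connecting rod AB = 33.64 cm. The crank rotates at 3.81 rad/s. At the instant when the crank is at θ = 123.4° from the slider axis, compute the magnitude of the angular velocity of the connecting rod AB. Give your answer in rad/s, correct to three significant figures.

ω = 3.81 rad/s
The rod makes angle φ with the slider axis where L sinφ = r sinθ; differentiating, L cosφ·φ̇ = r ω cosθ.
L cosφ = √(L² − r² sin²θ) = 0.32965 m.
|ω_rod| = r ω |cosθ| / √(L² − r² sin²θ) = 0.0803·3.81·0.55048/0.32965 = 0.51089 rad/s.

0.511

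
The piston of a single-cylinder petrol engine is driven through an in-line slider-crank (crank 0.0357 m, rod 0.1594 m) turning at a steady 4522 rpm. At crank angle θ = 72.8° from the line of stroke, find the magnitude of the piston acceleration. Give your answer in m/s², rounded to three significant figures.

ω = 2π·4522/60 = 473.5 rad/s
x(θ) = r cosθ + √(L² − r² sin²θ); with ω constant, a = ω²·d²x/dθ².
d²x/dθ² = −r cosθ − r²(cos2θ)/√u − r⁴ sin²2θ/(4u^{3/2}),  u = L² − r² sin²θ = 0.0242453 m².
Substituting r = 0.0357 m, L = 0.1594 m, θ = 72.8°: d²x/dθ² = -0.0038375 m.
a = ω²·d²x/dθ² = (473.5)²·(-0.0038375) = -860.53 m/s²;  |a| = 860.53 m/s².

861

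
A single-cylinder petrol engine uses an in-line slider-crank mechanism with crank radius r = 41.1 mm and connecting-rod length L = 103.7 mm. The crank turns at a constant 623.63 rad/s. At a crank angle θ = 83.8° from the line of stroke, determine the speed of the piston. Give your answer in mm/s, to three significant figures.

26700

ω = 623.6 rad/s
For an in-line slider-crank, x = r cosθ + √(L² − r² sin²θ), so v = −rω sinθ·[1 + r cosθ/√(L² − r² sin²θ)].
With r = 0.0411 m, L = 0.1037 m, θ = 83.8°: √(L² − r² sin²θ) = 0.095311 m.
v = −0.0411·623.6·0.99415·[1 + 0.0411·0.10800/0.095311] = -26.668 m/s.
|v| = 26.668 m/s = 26668 mm/s.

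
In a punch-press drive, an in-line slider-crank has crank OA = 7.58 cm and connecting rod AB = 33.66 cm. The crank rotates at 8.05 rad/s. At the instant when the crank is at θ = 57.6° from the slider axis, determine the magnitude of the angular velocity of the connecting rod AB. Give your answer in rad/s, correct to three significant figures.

ω = 8.05 rad/s
The rod makes angle φ with the slider axis where L sinφ = r sinθ; differentiating, L cosφ·φ̇ = r ω cosθ.
L cosφ = √(L² − r² sin²θ) = 0.33046 m.
|ω_rod| = r ω |cosθ| / √(L² − r² sin²θ) = 0.0758·8.05·0.53583/0.33046 = 0.9894 rad/s.

0.989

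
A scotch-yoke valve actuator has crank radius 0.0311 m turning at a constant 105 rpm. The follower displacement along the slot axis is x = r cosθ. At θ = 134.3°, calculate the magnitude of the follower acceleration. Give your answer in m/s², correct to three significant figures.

ω = 11 rad/s (from 105 rpm).
x = r cosθ ⇒ ẍ = −rω² cosθ (ω constant).
|a| = rω²|cosθ| = 0.0311·(11)²·|cos 134.3°| = 2.6261 m/s².

2.63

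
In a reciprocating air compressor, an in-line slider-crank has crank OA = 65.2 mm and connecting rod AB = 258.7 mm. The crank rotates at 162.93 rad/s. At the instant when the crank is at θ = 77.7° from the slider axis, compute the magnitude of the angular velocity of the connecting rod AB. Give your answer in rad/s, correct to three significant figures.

ω = 162.9 rad/s
The rod makes angle φ with the slider axis where L sinφ = r sinθ; differentiating, L cosφ·φ̇ = r ω cosθ.
L cosφ = √(L² − r² sin²θ) = 0.25073 m.
|ω_rod| = r ω |cosθ| / √(L² − r² sin²θ) = 0.0652·162.9·0.21303/0.25073 = 9.0256 rad/s.

9.03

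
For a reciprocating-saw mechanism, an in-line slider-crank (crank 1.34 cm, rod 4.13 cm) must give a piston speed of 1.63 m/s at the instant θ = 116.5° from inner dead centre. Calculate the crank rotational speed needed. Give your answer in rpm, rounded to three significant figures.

1530

For an in-line slider-crank, |v_piston| = rω|sinθ|·[1 + r cosθ/√(L² − r² sin²θ)].
With r = 0.0134 m, L = 0.0413 m, θ = 116.5°: the bracketed kinematic factor |dx/dθ| = 0.010178 m.
ω = v/|dx/dθ| = 1.63/0.010178 = 160.15 rad/s.
N = 60ω/(2π) = 1529.3 rpm.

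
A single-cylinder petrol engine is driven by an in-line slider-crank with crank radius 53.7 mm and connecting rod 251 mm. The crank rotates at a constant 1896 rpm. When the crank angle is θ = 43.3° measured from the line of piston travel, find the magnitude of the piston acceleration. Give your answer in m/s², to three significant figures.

ω = 2π·1896/60 = 198.5 rad/s
x(θ) = r cosθ + √(L² − r² sin²θ); with ω constant, a = ω²·d²x/dθ².
d²x/dθ² = −r cosθ − r²(cos2θ)/√u − r⁴ sin²2θ/(4u^{3/2}),  u = L² − r² sin²θ = 0.0616447 m².
Substituting r = 0.0537 m, L = 0.251 m, θ = 43.3°: d²x/dθ² = -0.039906 m.
a = ω²·d²x/dθ² = (198.5)²·(-0.039906) = -1573.1 m/s²;  |a| = 1573.1 m/s².

1570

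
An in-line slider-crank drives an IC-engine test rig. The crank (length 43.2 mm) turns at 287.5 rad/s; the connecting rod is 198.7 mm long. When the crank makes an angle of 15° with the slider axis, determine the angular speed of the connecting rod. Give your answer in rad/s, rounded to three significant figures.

ω = 287.5 rad/s
The rod makes angle φ with the slider axis where L sinφ = r sinθ; differentiating, L cosφ·φ̇ = r ω cosθ.
L cosφ = √(L² − r² sin²θ) = 0.19839 m.
|ω_rod| = r ω |cosθ| / √(L² − r² sin²θ) = 0.0432·287.5·0.96593/0.19839 = 60.472 rad/s.

60.5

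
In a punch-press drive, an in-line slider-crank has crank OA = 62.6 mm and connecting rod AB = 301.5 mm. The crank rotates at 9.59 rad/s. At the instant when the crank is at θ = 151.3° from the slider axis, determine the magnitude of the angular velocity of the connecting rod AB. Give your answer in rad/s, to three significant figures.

1.76

ω = 9.59 rad/s
The rod makes angle φ with the slider axis where L sinφ = r sinθ; differentiating, L cosφ·φ̇ = r ω cosθ.
L cosφ = √(L² − r² sin²θ) = 0.3 m.
|ω_rod| = r ω |cosθ| / √(L² − r² sin²θ) = 0.0626·9.59·0.87715/0.3 = 1.7553 rad/s.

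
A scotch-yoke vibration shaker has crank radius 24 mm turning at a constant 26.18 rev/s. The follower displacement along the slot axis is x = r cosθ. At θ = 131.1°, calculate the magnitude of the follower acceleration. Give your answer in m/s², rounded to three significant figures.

427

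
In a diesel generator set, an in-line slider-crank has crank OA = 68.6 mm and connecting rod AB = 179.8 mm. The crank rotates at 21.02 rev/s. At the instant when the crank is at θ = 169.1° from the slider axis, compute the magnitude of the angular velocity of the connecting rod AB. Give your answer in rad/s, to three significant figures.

ω = 132.1 rad/s (converted from 21.02 rev/s).
The rod makes angle φ with the slider axis where L sinφ = r sinθ; differentiating, L cosφ·φ̇ = r ω cosθ.
L cosφ = √(L² − r² sin²θ) = 0.17933 m.
|ω_rod| = r ω |cosθ| / √(L² − r² sin²θ) = 0.0686·132.1·0.98196/0.17933 = 49.61 rad/s.

49.6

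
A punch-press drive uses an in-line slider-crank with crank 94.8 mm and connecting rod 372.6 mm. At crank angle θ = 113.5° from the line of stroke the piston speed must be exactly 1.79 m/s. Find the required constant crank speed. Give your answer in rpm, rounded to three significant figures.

220

For an in-line slider-crank, |v_piston| = rω|sinθ|·[1 + r cosθ/√(L² − r² sin²θ)].
With r = 0.0948 m, L = 0.3726 m, θ = 113.5°: the bracketed kinematic factor |dx/dθ| = 0.077867 m.
ω = v/|dx/dθ| = 1.79/0.077867 = 22.988 rad/s.
N = 60ω/(2π) = 219.52 rpm.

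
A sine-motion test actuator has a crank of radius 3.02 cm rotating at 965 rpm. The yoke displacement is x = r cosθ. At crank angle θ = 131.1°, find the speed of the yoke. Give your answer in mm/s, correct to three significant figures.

2300

ω = 101.1 rad/s (from 965 rpm).
x = r cosθ ⇒ ẋ = −rω sinθ.
|v| = rω|sinθ| = 0.0302·101.1·|sin 131.1°| = 2.2998 m/s = 2299.8 mm/s.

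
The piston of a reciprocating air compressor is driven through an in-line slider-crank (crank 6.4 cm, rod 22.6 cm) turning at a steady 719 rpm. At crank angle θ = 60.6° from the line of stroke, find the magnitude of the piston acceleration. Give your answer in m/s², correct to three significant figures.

125

ω = 2π·719/60 = 75.29 rad/s
x(θ) = r cosθ + √(L² − r² sin²θ); with ω constant, a = ω²·d²x/dθ².
d²x/dθ² = −r cosθ − r²(cos2θ)/√u − r⁴ sin²2θ/(4u^{3/2}),  u = L² − r² sin²θ = 0.0479671 m².
Substituting r = 0.064 m, L = 0.226 m, θ = 60.6°: d²x/dθ² = -0.022022 m.
a = ω²·d²x/dθ² = (75.29)²·(-0.022022) = -124.84 m/s²;  |a| = 124.84 m/s².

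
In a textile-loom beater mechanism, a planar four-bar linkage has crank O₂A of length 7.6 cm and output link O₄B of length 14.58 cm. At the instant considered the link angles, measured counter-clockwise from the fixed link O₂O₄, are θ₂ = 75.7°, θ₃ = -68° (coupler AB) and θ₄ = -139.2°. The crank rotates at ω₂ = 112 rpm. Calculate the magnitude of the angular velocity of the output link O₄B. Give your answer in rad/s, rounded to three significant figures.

ω₂ = 11.73 rad/s (from 112 rpm).
Differentiating the loop-closure r₂e^{iθ₂}+r₃e^{iθ₃}=r₁+r₄e^{iθ₄} gives r₂ω₂e^{iθ₂}+r₃ω₃e^{iθ₃}=r₄ω₄e^{iθ₄}.
Eliminating the other unknown: ω₄ = r₂ω₂ sin(θ₂−θ₃) / [r₄ sin(θ₄−θ₃)].
Numerator sine = +0.59201; denominator sine = -0.94665.
Result = 0.076·11.73·(+0.59201) / (0.1458·(-0.94665)) = -3.8234 rad/s; magnitude 3.8234 rad/s.

3.82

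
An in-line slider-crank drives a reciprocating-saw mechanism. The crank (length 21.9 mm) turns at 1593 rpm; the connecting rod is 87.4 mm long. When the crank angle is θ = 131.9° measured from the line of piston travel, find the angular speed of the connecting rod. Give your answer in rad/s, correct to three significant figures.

ω = 166.8 rad/s (converted from 1593 rpm).
The rod makes angle φ with the slider axis where L sinφ = r sinθ; differentiating, L cosφ·φ̇ = r ω cosθ.
L cosφ = √(L² − r² sin²θ) = 0.085867 m.
|ω_rod| = r ω |cosθ| / √(L² − r² sin²θ) = 0.0219·166.8·0.66783/0.085867 = 28.414 rad/s.

28.4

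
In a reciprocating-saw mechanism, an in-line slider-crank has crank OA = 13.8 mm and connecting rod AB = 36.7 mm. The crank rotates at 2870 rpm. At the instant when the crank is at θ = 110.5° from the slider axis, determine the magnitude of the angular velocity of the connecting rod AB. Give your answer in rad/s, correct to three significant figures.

42.3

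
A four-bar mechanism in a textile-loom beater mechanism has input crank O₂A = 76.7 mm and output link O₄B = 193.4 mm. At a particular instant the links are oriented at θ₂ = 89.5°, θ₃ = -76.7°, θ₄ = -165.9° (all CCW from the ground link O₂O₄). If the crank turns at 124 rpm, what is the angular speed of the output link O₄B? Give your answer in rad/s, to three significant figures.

ω₂ = 12.99 rad/s (from 124 rpm).
Differentiating the loop-closure r₂e^{iθ₂}+r₃e^{iθ₃}=r₁+r₄e^{iθ₄} gives r₂ω₂e^{iθ₂}+r₃ω₃e^{iθ₃}=r₄ω₄e^{iθ₄}.
Eliminating the other unknown: ω₄ = r₂ω₂ sin(θ₂−θ₃) / [r₄ sin(θ₄−θ₃)].
Numerator sine = +0.23853; denominator sine = -0.99990.
Result = 0.0767·12.99·(+0.23853) / (0.1934·(-0.99990)) = -1.2285 rad/s; magnitude 1.2285 rad/s.

1.23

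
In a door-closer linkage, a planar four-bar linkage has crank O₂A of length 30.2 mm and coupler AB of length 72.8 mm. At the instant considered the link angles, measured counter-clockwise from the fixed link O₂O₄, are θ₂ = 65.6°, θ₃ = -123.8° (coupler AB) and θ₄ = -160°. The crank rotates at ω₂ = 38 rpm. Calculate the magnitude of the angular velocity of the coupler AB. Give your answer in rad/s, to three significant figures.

ω₂ = 3.979 rad/s (from 38 rpm).
Differentiating the loop-closure r₂e^{iθ₂}+r₃e^{iθ₃}=r₁+r₄e^{iθ₄} gives r₂ω₂e^{iθ₂}+r₃ω₃e^{iθ₃}=r₄ω₄e^{iθ₄}.
Eliminating the other unknown: ω₃ = r₂ω₂ sin(θ₄−θ₂) / [r₃ sin(θ₃−θ₄)].
Numerator sine = +0.71447; denominator sine = +0.59061.
Result = 0.0302·3.979·(+0.71447) / (0.0728·(+0.59061)) = +1.997 rad/s; magnitude 1.997 rad/s.

2.00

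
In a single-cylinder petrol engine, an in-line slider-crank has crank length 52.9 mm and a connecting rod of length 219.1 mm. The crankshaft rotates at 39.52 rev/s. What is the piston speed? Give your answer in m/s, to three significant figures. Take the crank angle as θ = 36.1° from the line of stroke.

9.26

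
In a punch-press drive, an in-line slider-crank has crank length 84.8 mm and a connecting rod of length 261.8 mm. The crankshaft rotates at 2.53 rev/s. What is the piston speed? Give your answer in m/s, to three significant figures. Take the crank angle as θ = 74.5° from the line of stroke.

1.42

ω = 2π·2.53 = 15.9 rad/s
For an in-line slider-crank, x = r cosθ + √(L² − r² sin²θ), so v = −rω sinθ·[1 + r cosθ/√(L² − r² sin²θ)].
With r = 0.0848 m, L = 0.2618 m, θ = 74.5°: √(L² − r² sin²θ) = 0.24872 m.
v = −0.0848·15.9·0.96363·[1 + 0.0848·0.26724/0.24872] = -1.4173 m/s.
|v| = 1.4173 m/s.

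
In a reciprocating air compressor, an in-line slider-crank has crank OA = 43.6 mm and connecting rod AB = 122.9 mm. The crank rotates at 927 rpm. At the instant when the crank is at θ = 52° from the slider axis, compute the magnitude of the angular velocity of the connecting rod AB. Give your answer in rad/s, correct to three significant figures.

ω = 97.08 rad/s (converted from 927 rpm).
The rod makes angle φ with the slider axis where L sinφ = r sinθ; differentiating, L cosφ·φ̇ = r ω cosθ.
L cosφ = √(L² − r² sin²θ) = 0.118 m.
|ω_rod| = r ω |cosθ| / √(L² − r² sin²θ) = 0.0436·97.08·0.61566/0.118 = 22.083 rad/s.

22.1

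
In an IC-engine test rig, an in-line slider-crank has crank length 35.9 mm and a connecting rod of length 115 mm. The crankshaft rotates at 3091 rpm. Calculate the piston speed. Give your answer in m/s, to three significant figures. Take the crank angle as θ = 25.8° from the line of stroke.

ω = 2π·3091/60 = 323.7 rad/s
For an in-line slider-crank, x = r cosθ + √(L² − r² sin²θ), so v = −rω sinθ·[1 + r cosθ/√(L² − r² sin²θ)].
With r = 0.0359 m, L = 0.115 m, θ = 25.8°: √(L² − r² sin²θ) = 0.11393 m.
v = −0.0359·323.7·0.43523·[1 + 0.0359·0.90032/0.11393] = -6.4923 m/s.
|v| = 6.4923 m/s.

6.49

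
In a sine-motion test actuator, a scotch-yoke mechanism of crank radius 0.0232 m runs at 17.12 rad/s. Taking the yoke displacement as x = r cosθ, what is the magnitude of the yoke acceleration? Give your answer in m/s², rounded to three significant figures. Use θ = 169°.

6.67

ω = 17.12 rad/s
x = r cosθ ⇒ ẍ = −rω² cosθ (ω constant).
|a| = rω²|cosθ| = 0.0232·(17.12)²·|cos 169°| = 6.6749 m/s².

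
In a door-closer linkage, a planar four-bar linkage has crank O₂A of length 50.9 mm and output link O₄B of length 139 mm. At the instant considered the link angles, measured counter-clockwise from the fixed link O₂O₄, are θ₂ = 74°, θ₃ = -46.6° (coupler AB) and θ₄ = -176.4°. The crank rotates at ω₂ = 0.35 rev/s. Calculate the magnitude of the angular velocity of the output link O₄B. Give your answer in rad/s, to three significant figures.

ω₂ = 2.199 rad/s (from 0.35 rev/s).
Differentiating the loop-closure r₂e^{iθ₂}+r₃e^{iθ₃}=r₁+r₄e^{iθ₄} gives r₂ω₂e^{iθ₂}+r₃ω₃e^{iθ₃}=r₄ω₄e^{iθ₄}.
Eliminating the other unknown: ω₄ = r₂ω₂ sin(θ₂−θ₃) / [r₄ sin(θ₄−θ₃)].
Numerator sine = +0.86074; denominator sine = -0.76828.
Result = 0.0509·2.199·(+0.86074) / (0.139·(-0.76828)) = -0.9022 rad/s; magnitude 0.9022 rad/s.

0.902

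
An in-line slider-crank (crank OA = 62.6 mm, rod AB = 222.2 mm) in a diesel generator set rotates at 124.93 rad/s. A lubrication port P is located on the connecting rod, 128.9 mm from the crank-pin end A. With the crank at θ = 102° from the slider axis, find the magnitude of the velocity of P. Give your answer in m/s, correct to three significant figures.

ω = 124.9 rad/s.  Crank-pin speed |V_A| = rω = 7.8206 m/s, perpendicular to OA.
Rod angle: sinφ = −(r/L) sinθ ⇒ φ = -15.996°; ω_rod = −rω cosθ/√(L²−r²sin²θ) = +7.6125 rad/s.
V_P = V_A + ω_rod × AP, with AP = 0.1289 m along the rod.
Components: V_Px = −rω sinθ − a·ω_rod·sinφ = -7.3793 m/s;  V_Py = rω cosθ + a·ω_rod·cosφ = -0.68274 m/s.
|V_P| = √(V_Px² + V_Py²) = 7.4108 m/s.

7.41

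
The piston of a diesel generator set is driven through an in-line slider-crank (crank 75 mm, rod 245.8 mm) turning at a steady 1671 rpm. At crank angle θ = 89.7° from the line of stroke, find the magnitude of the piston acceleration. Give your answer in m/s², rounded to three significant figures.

ω = 2π·1671/60 = 175 rad/s
x(θ) = r cosθ + √(L² − r² sin²θ); with ω constant, a = ω²·d²x/dθ².
d²x/dθ² = −r cosθ − r²(cos2θ)/√u − r⁴ sin²2θ/(4u^{3/2}),  u = L² − r² sin²θ = 0.0547928 m².
Substituting r = 0.075 m, L = 0.2458 m, θ = 89.7°: d²x/dθ² = +0.023636 m.
a = ω²·d²x/dθ² = (175)²·(+0.023636) = +723.75 m/s²;  |a| = 723.75 m/s².

724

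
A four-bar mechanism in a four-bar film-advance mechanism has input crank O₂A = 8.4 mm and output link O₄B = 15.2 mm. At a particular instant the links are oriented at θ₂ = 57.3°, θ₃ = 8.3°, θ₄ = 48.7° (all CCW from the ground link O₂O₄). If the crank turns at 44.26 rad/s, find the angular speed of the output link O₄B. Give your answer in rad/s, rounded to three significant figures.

ω₂ = 44.26 rad/s
Differentiating the loop-closure r₂e^{iθ₂}+r₃e^{iθ₃}=r₁+r₄e^{iθ₄} gives r₂ω₂e^{iθ₂}+r₃ω₃e^{iθ₃}=r₄ω₄e^{iθ₄}.
Eliminating the other unknown: ω₄ = r₂ω₂ sin(θ₂−θ₃) / [r₄ sin(θ₄−θ₃)].
Numerator sine = +0.75471; denominator sine = +0.64812.
Result = 0.0084·44.26·(+0.75471) / (0.0152·(+0.64812)) = +28.482 rad/s; magnitude 28.482 rad/s.

28.5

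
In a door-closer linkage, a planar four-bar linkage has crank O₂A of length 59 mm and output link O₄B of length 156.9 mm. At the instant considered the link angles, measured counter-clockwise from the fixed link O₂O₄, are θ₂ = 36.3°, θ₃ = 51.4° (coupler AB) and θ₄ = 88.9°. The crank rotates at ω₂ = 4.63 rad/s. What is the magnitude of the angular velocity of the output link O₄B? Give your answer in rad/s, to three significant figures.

0.745

ω₂ = 4.63 rad/s
Differentiating the loop-closure r₂e^{iθ₂}+r₃e^{iθ₃}=r₁+r₄e^{iθ₄} gives r₂ω₂e^{iθ₂}+r₃ω₃e^{iθ₃}=r₄ω₄e^{iθ₄}.
Eliminating the other unknown: ω₄ = r₂ω₂ sin(θ₂−θ₃) / [r₄ sin(θ₄−θ₃)].
Numerator sine = -0.26050; denominator sine = +0.60876.
Result = 0.059·4.63·(-0.26050) / (0.1569·(+0.60876)) = -0.74504 rad/s; magnitude 0.74504 rad/s.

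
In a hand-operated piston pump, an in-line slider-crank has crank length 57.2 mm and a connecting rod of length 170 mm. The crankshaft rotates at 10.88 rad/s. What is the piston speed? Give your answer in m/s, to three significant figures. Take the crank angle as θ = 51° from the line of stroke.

ω = 10.88 rad/s
For an in-line slider-crank, x = r cosθ + √(L² − r² sin²θ), so v = −rω sinθ·[1 + r cosθ/√(L² − r² sin²θ)].
With r = 0.0572 m, L = 0.17 m, θ = 51°: √(L² − r² sin²θ) = 0.16409 m.
v = −0.0572·10.88·0.77715·[1 + 0.0572·0.62932/0.16409] = -0.58975 m/s.
|v| = 0.58975 m/s.

0.590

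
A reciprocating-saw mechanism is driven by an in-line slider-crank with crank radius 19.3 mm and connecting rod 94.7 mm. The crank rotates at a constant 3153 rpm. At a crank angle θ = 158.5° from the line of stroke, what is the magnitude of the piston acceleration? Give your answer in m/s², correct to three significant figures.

1640

ω = 2π·3153/60 = 330.2 rad/s
x(θ) = r cosθ + √(L² − r² sin²θ); with ω constant, a = ω²·d²x/dθ².
d²x/dθ² = −r cosθ − r²(cos2θ)/√u − r⁴ sin²2θ/(4u^{3/2}),  u = L² − r² sin²θ = 0.00891806 m².
Substituting r = 0.0193 m, L = 0.0947 m, θ = 158.5°: d²x/dθ² = +0.015053 m.
a = ω²·d²x/dθ² = (330.2)²·(+0.015053) = +1641.1 m/s²;  |a| = 1641.1 m/s².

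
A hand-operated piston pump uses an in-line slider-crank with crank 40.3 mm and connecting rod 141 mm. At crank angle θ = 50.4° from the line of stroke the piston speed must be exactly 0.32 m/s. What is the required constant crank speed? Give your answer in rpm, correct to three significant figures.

82.9

For an in-line slider-crank, |v_piston| = rω|sinθ|·[1 + r cosθ/√(L² − r² sin²θ)].
With r = 0.0403 m, L = 0.141 m, θ = 50.4°: the bracketed kinematic factor |dx/dθ| = 0.036851 m.
ω = v/|dx/dθ| = 0.32/0.036851 = 8.6836 rad/s.
N = 60ω/(2π) = 82.922 rpm.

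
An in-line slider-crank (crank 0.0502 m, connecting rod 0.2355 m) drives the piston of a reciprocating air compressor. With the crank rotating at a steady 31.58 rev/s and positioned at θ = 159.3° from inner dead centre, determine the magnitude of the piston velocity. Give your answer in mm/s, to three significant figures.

2820

ω = 2π·31.6 = 198.4 rad/s
For an in-line slider-crank, x = r cosθ + √(L² − r² sin²θ), so v = −rω sinθ·[1 + r cosθ/√(L² − r² sin²θ)].
With r = 0.0502 m, L = 0.2355 m, θ = 159.3°: √(L² − r² sin²θ) = 0.23483 m.
v = −0.0502·198.4·0.35347·[1 + 0.0502·-0.93544/0.23483] = -2.8168 m/s.
|v| = 2.8168 m/s = 2816.8 mm/s.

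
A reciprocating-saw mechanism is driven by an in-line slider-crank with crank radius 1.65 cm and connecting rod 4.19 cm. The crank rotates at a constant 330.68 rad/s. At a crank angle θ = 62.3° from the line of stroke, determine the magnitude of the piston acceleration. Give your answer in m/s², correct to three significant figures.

ω = 330.7 rad/s
x(θ) = r cosθ + √(L² − r² sin²θ); with ω constant, a = ω²·d²x/dθ².
d²x/dθ² = −r cosθ − r²(cos2θ)/√u − r⁴ sin²2θ/(4u^{3/2}),  u = L² − r² sin²θ = 0.00154219 m².
Substituting r = 0.0165 m, L = 0.0419 m, θ = 62.3°: d²x/dθ² = -0.0039405 m.
a = ω²·d²x/dθ² = (330.7)²·(-0.0039405) = -430.89 m/s²;  |a| = 430.89 m/s².

431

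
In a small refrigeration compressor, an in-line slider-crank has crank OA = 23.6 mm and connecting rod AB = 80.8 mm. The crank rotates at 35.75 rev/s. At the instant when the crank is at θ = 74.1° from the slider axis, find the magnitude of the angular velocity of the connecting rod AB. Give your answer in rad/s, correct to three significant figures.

18.7

ω = 224.6 rad/s (converted from 35.75 rev/s).
The rod makes angle φ with the slider axis where L sinφ = r sinθ; differentiating, L cosφ·φ̇ = r ω cosθ.
L cosφ = √(L² − r² sin²θ) = 0.077547 m.
|ω_rod| = r ω |cosθ| / √(L² − r² sin²θ) = 0.0236·224.6·0.27396/0.077547 = 18.728 rad/s.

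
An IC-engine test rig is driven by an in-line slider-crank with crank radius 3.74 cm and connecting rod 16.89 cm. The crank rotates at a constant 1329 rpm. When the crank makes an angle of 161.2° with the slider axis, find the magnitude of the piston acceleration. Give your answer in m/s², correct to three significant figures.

ω = 2π·1329/60 = 139.2 rad/s
x(θ) = r cosθ + √(L² − r² sin²θ); with ω constant, a = ω²·d²x/dθ².
d²x/dθ² = −r cosθ − r²(cos2θ)/√u − r⁴ sin²2θ/(4u^{3/2}),  u = L² − r² sin²θ = 0.0283819 m².
Substituting r = 0.0374 m, L = 0.1689 m, θ = 161.2°: d²x/dθ² = +0.028788 m.
a = ω²·d²x/dθ² = (139.2)²·(+0.028788) = +557.6 m/s²;  |a| = 557.6 m/s².

558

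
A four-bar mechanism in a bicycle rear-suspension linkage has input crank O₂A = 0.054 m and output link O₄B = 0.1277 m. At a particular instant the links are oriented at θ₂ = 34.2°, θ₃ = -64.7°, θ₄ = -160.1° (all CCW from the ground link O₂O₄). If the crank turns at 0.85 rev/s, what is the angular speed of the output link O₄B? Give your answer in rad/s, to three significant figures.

ω₂ = 5.341 rad/s (from 0.85 rev/s).
Differentiating the loop-closure r₂e^{iθ₂}+r₃e^{iθ₃}=r₁+r₄e^{iθ₄} gives r₂ω₂e^{iθ₂}+r₃ω₃e^{iθ₃}=r₄ω₄e^{iθ₄}.
Eliminating the other unknown: ω₄ = r₂ω₂ sin(θ₂−θ₃) / [r₄ sin(θ₄−θ₃)].
Numerator sine = +0.98796; denominator sine = -0.99556.
Result = 0.054·5.341·(+0.98796) / (0.1277·(-0.99556)) = -2.2412 rad/s; magnitude 2.2412 rad/s.

2.24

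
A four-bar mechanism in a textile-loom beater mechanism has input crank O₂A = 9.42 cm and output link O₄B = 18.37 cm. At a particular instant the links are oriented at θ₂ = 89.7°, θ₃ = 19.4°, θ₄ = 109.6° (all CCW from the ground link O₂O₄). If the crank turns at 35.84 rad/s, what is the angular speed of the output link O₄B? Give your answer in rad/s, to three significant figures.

17.3

ω₂ = 35.84 rad/s
Differentiating the loop-closure r₂e^{iθ₂}+r₃e^{iθ₃}=r₁+r₄e^{iθ₄} gives r₂ω₂e^{iθ₂}+r₃ω₃e^{iθ₃}=r₄ω₄e^{iθ₄}.
Eliminating the other unknown: ω₄ = r₂ω₂ sin(θ₂−θ₃) / [r₄ sin(θ₄−θ₃)].
Numerator sine = +0.94147; denominator sine = +0.99999.
Result = 0.0942·35.84·(+0.94147) / (0.1837·(+0.99999)) = +17.303 rad/s; magnitude 17.303 rad/s.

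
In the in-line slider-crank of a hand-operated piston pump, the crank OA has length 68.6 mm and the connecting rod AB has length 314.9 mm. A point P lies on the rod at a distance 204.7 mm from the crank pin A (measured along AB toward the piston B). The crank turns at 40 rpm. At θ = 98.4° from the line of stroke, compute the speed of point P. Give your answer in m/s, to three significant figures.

ω = 4.189 rad/s.  Crank-pin speed |V_A| = rω = 0.28735 m/s, perpendicular to OA.
Rod angle: sinφ = −(r/L) sinθ ⇒ φ = -12.445°; ω_rod = −rω cosθ/√(L²−r²sin²θ) = +0.13651 rad/s.
V_P = V_A + ω_rod × AP, with AP = 0.2047 m along the rod.
Components: V_Px = −rω sinθ − a·ω_rod·sinφ = -0.27825 m/s;  V_Py = rω cosθ + a·ω_rod·cosφ = -0.01469 m/s.
|V_P| = √(V_Px² + V_Py²) = 0.27863 m/s.

0.279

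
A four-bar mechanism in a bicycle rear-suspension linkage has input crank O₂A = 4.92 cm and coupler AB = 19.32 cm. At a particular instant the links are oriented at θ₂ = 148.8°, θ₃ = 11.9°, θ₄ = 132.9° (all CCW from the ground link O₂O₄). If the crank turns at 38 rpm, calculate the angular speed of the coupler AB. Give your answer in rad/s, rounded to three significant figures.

ω₂ = 3.979 rad/s (from 38 rpm).
Differentiating the loop-closure r₂e^{iθ₂}+r₃e^{iθ₃}=r₁+r₄e^{iθ₄} gives r₂ω₂e^{iθ₂}+r₃ω₃e^{iθ₃}=r₄ω₄e^{iθ₄}.
Eliminating the other unknown: ω₃ = r₂ω₂ sin(θ₄−θ₂) / [r₃ sin(θ₃−θ₄)].
Numerator sine = -0.27396; denominator sine = -0.85717.
Result = 0.0492·3.979·(-0.27396) / (0.1932·(-0.85717)) = +0.32388 rad/s; magnitude 0.32388 rad/s.

0.324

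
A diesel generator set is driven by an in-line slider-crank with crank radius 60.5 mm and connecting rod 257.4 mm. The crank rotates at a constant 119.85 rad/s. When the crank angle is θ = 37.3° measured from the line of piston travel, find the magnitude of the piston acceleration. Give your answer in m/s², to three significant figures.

749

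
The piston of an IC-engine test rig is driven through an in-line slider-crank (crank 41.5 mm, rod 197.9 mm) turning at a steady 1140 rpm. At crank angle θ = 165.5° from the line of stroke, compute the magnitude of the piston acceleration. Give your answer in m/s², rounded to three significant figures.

ω = 2π·1140/60 = 119.4 rad/s
x(θ) = r cosθ + √(L² − r² sin²θ); with ω constant, a = ω²·d²x/dθ².
d²x/dθ² = −r cosθ − r²(cos2θ)/√u − r⁴ sin²2θ/(4u^{3/2}),  u = L² − r² sin²θ = 0.0390564 m².
Substituting r = 0.0415 m, L = 0.1979 m, θ = 165.5°: d²x/dθ² = +0.032534 m.
a = ω²·d²x/dθ² = (119.4)²·(+0.032534) = +463.66 m/s²;  |a| = 463.66 m/s².

464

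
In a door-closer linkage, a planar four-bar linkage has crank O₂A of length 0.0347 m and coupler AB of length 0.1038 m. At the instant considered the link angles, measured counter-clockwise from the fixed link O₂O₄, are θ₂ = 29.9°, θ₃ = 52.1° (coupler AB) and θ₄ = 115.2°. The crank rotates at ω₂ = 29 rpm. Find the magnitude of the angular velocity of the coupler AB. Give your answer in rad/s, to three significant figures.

1.13

ω₂ = 3.037 rad/s (from 29 rpm).
Differentiating the loop-closure r₂e^{iθ₂}+r₃e^{iθ₃}=r₁+r₄e^{iθ₄} gives r₂ω₂e^{iθ₂}+r₃ω₃e^{iθ₃}=r₄ω₄e^{iθ₄}.
Eliminating the other unknown: ω₃ = r₂ω₂ sin(θ₄−θ₂) / [r₃ sin(θ₃−θ₄)].
Numerator sine = +0.99664; denominator sine = -0.89180.
Result = 0.0347·3.037·(+0.99664) / (0.1038·(-0.89180)) = -1.1346 rad/s; magnitude 1.1346 rad/s.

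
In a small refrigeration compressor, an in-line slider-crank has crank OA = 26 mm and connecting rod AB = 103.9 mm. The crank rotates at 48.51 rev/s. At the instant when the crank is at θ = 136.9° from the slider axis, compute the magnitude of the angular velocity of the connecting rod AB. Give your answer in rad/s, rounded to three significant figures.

ω = 304.8 rad/s (converted from 48.51 rev/s).
The rod makes angle φ with the slider axis where L sinφ = r sinθ; differentiating, L cosφ·φ̇ = r ω cosθ.
L cosφ = √(L² − r² sin²θ) = 0.10237 m.
|ω_rod| = r ω |cosθ| / √(L² − r² sin²θ) = 0.026·304.8·0.73016/0.10237 = 56.524 rad/s.

56.5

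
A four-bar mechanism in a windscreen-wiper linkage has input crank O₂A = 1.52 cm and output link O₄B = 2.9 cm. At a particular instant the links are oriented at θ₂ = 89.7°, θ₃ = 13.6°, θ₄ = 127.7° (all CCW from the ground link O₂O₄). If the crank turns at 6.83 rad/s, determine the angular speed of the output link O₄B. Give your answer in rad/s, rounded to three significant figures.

3.81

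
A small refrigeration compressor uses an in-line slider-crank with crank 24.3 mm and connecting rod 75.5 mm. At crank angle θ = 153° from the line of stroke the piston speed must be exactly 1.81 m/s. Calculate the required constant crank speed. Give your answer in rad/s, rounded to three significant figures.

231

For an in-line slider-crank, |v_piston| = rω|sinθ|·[1 + r cosθ/√(L² − r² sin²θ)].
With r = 0.0243 m, L = 0.0755 m, θ = 153°: the bracketed kinematic factor |dx/dθ| = 0.007834 m.
ω = v/|dx/dθ| = 1.81/0.007834 = 231.05 rad/s.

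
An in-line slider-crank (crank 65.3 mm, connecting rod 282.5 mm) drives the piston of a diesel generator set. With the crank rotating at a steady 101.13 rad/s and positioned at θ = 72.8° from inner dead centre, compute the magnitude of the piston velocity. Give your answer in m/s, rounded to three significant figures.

6.75

ω = 101.1 rad/s
For an in-line slider-crank, x = r cosθ + √(L² − r² sin²θ), so v = −rω sinθ·[1 + r cosθ/√(L² − r² sin²θ)].
With r = 0.0653 m, L = 0.2825 m, θ = 72.8°: √(L² − r² sin²θ) = 0.27553 m.
v = −0.0653·101.1·0.95528·[1 + 0.0653·0.29571/0.27553] = -6.7506 m/s.
|v| = 6.7506 m/s.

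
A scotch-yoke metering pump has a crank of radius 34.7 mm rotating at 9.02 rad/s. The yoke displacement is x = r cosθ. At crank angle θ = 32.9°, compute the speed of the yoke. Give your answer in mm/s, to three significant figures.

170

ω = 9.02 rad/s
x = r cosθ ⇒ ẋ = −rω sinθ.
|v| = rω|sinθ| = 0.0347·9.02·|sin 32.9°| = 0.17001 m/s = 170.01 mm/s.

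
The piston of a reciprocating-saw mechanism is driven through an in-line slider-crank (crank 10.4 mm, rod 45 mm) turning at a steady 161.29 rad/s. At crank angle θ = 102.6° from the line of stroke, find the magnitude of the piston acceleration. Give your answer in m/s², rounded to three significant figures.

ω = 161.3 rad/s
x(θ) = r cosθ + √(L² − r² sin²θ); with ω constant, a = ω²·d²x/dθ².
d²x/dθ² = −r cosθ − r²(cos2θ)/√u − r⁴ sin²2θ/(4u^{3/2}),  u = L² − r² sin²θ = 0.00192199 m².
Substituting r = 0.0104 m, L = 0.045 m, θ = 102.6°: d²x/dθ² = +0.0044947 m.
a = ω²·d²x/dθ² = (161.3)²·(+0.0044947) = +116.93 m/s²;  |a| = 116.93 m/s².

117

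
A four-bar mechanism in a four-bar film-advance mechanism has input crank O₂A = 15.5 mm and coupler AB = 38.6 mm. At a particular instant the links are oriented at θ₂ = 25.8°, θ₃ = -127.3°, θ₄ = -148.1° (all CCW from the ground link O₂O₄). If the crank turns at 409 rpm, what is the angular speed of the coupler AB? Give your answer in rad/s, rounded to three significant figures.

ω₂ = 42.83 rad/s (from 409 rpm).
Differentiating the loop-closure r₂e^{iθ₂}+r₃e^{iθ₃}=r₁+r₄e^{iθ₄} gives r₂ω₂e^{iθ₂}+r₃ω₃e^{iθ₃}=r₄ω₄e^{iθ₄}.
Eliminating the other unknown: ω₃ = r₂ω₂ sin(θ₄−θ₂) / [r₃ sin(θ₃−θ₄)].
Numerator sine = -0.10626; denominator sine = +0.35511.
Result = 0.0155·42.83·(-0.10626) / (0.0386·(+0.35511)) = -5.1466 rad/s; magnitude 5.1466 rad/s.

5.15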